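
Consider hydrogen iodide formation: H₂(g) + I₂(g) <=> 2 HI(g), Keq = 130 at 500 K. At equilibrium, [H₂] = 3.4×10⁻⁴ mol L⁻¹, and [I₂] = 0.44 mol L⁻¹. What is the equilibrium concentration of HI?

[HI] = 0.14 mol L⁻¹

At equilibrium, Keq = [HI]² / ([H₂]·[I₂]) = 130.
([HI])² / ((3.4×10⁻⁴)·(0.44)) = 130
[HI]² = 0.0194 ⇒ [HI] = 0.14 mol L⁻¹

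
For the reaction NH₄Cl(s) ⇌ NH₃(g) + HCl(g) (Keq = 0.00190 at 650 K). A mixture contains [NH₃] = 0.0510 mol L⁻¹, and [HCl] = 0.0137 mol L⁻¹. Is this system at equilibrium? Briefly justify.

(NH₄Cl is a pure solid — omitted from Q.)
Q = [NH₃]·[HCl] = (0.0510)·(0.0137) = 6.99×10⁻⁴
Q = 6.99×10⁻⁴ < Keq = 0.00190: net forward reaction.

no; Q < K, reaction proceeds forward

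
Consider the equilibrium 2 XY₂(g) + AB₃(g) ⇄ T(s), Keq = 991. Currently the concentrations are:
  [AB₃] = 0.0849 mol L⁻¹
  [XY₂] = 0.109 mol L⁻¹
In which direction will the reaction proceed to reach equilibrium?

no net change (already at equilibrium)

(T is a pure solid — omitted from Q.)
Q = 1 / ([XY₂]²·[AB₃]) = 1 / ((0.109)²·(0.0849)) = 991
Q = 991 = Keq, so the system is already at equilibrium.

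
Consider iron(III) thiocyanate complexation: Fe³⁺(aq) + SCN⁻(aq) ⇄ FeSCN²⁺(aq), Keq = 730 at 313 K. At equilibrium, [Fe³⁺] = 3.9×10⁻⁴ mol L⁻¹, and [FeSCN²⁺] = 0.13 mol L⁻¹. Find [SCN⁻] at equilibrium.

At equilibrium, Keq = [FeSCN²⁺] / ([Fe³⁺]·[SCN⁻]) = 730.
(0.13) / ((3.9×10⁻⁴)·([SCN⁻])) = 730
[SCN⁻] = 0.457 = 0.46 mol L⁻¹

[SCN⁻] = 0.46 mol L⁻¹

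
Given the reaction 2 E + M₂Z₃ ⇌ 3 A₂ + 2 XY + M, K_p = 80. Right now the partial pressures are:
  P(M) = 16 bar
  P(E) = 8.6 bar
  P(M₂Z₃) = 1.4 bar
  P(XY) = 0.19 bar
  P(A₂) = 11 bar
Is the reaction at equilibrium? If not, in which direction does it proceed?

toward products

Q_p = P(A₂)³·P(XY)²·P(M) / (P(E)²·P(M₂Z₃)) = (11)³·(0.19)²·(16) / ((8.6)²·(1.4)) = 7.4
Q_p = 7.4 < K_p = 80, so the forward reaction proceeds.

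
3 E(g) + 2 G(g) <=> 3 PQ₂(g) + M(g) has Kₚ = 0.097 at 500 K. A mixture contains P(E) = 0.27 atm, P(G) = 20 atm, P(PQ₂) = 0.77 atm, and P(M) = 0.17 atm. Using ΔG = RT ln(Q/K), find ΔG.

Qₚ = P(PQ₂)³·P(M) / (P(E)³·P(G)²) = (0.77)³·(0.17) / ((0.27)³·(20)²) = 0.00986
ΔG = RT ln(Qₚ/Kₚ) = (8.314 J mol⁻¹ K⁻¹)(500 K) × ln(0.00986/0.097)
   = (4.157 kJ/mol)(-2.286) = -9.50 kJ/mol
ΔG < 0, so the forward reaction is spontaneous (proceeds forward).

ΔG = -9.50 kJ/mol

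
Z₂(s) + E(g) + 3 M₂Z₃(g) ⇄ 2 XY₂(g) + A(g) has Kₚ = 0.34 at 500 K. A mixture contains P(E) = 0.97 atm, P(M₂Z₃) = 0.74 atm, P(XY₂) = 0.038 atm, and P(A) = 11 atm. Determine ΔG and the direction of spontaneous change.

(Z₂ is a pure solid — omitted from Qₚ.)
Qₚ = P(XY₂)²·P(A) / (P(E)·P(M₂Z₃)³) = (0.038)²·(11) / ((0.97)·(0.74)³) = 0.0404
ΔG = RT ln(Qₚ/Kₚ) = (8.314 J mol⁻¹ K⁻¹)(500 K) × ln(0.0404/0.34)
   = (4.157 kJ/mol)(-2.130) = -8.85 kJ/mol
ΔG < 0, so the forward reaction is spontaneous (proceeds forward).

ΔG = -8.85 kJ/mol; the forward reaction is spontaneous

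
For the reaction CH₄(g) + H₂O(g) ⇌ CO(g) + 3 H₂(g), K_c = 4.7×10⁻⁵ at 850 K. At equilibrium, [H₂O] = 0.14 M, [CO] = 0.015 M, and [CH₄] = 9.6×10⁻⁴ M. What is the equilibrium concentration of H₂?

At equilibrium, K_c = [CO]·[H₂]³ / ([CH₄]·[H₂O]) = 4.7×10⁻⁵.
(0.015)·([H₂])³ / ((9.6×10⁻⁴)·(0.14)) = 4.7×10⁻⁵
[H₂]³ = 4.21×10⁻⁷ ⇒ [H₂] = 0.0075 M

[H₂] = 0.0075 M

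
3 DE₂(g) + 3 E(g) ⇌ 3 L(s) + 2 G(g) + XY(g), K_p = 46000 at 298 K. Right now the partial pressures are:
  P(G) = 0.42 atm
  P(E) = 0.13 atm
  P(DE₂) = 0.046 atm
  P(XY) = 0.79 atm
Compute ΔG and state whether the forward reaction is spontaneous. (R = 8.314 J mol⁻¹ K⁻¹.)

(L is a pure solid — omitted from Q_p.)
Q_p = P(G)²·P(XY) / (P(DE₂)³·P(E)³) = (0.42)²·(0.79) / ((0.046)³·(0.13)³) = 6.52×10⁵
ΔG = RT ln(Q_p/K_p) = (8.314 J mol⁻¹ K⁻¹)(298 K) × ln(6.52×10⁵/46000)
   = (2.478 kJ/mol)(2.651) = 6.57 kJ/mol
ΔG > 0, so the forward reaction is non-spontaneous (proceeds in reverse).

ΔG = 6.57 kJ/mol; the forward reaction is non-spontaneous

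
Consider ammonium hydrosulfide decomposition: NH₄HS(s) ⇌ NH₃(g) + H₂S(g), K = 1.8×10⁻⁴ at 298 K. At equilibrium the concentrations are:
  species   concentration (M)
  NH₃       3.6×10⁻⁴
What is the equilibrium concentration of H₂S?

(NH₄HS is a pure solid — omitted from K.)
At equilibrium, K = [NH₃]·[H₂S] = 1.8×10⁻⁴.
(3.6×10⁻⁴)·([H₂S]) = 1.8×10⁻⁴
[H₂S] = 0.500 = 0.50 M

[H₂S] = 0.50 M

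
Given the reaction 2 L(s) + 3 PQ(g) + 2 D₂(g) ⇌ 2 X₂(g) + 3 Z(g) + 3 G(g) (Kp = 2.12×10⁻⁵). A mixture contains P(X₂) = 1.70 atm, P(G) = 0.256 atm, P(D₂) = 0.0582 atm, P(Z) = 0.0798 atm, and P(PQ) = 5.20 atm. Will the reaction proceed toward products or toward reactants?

to the left

(L is a pure solid — omitted from Qp.)
Qp = P(X₂)²·P(Z)³·P(G)³ / (P(PQ)³·P(D₂)²) = (1.70)²·(0.0798)³·(0.256)³ / ((5.20)³·(0.0582)²) = 5.17×10⁻⁵
Qp = 5.17×10⁻⁵ > Kp = 2.12×10⁻⁵, so the reverse reaction proceeds.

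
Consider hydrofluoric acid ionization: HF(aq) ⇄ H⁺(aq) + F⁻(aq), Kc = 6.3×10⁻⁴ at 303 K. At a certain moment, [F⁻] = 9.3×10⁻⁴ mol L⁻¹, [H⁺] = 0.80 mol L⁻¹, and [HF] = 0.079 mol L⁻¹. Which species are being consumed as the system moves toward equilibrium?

Qc = [H⁺]·[F⁻] / [HF] = (0.80)·(9.3×10⁻⁴) / (0.079) = 0.0094
Qc = 0.0094 > Kc = 6.3×10⁻⁴: net reverse reaction.

H⁺, F⁻ (products)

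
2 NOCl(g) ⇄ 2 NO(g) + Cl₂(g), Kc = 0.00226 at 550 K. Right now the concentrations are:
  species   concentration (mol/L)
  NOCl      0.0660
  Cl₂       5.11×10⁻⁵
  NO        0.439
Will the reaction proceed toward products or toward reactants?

neither direction; the system is at equilibrium

Qc = [NO]²·[Cl₂] / [NOCl]² = (0.439)²·(5.11×10⁻⁵) / (0.0660)² = 0.00226
Qc = 0.00226 = Kc, so the system is already at equilibrium.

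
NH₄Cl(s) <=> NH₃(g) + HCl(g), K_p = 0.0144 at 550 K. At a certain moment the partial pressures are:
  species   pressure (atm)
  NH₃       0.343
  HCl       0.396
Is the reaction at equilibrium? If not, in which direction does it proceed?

in the reverse direction

(NH₄Cl is a pure solid — omitted from Q_p.)
Q_p = P(NH₃)·P(HCl) = (0.343)·(0.396) = 0.136
Q_p = 0.136 > K_p = 0.0144, so the reverse reaction proceeds.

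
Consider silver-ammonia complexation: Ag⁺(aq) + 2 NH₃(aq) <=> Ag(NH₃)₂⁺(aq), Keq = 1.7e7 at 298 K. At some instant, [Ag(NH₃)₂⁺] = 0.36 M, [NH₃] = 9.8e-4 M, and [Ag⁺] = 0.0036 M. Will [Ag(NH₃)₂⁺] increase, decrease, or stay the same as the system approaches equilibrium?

decrease

Q = [Ag(NH₃)₂⁺] / ([Ag⁺]·[NH₃]²) = (0.36) / ((0.0036)·(9.8e-4)²) = 1.0e8
Q = 1.0e8 > Keq = 1.7e7: net reverse reaction.
Ag(NH₃)₂⁺ is a product, so it decreases.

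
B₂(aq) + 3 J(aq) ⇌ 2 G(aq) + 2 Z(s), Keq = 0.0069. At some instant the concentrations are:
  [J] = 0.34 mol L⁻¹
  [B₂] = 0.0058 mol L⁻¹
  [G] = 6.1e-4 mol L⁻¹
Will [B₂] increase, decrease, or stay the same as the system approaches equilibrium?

(Z is a pure solid — omitted from Q.)
Q = [G]² / ([B₂]·[J]³) = (6.1e-4)² / ((0.0058)·(0.34)³) = 0.0016
Q = 0.0016 < Keq = 0.0069: net forward reaction.
B₂ is a reactant, so it decreases.

decrease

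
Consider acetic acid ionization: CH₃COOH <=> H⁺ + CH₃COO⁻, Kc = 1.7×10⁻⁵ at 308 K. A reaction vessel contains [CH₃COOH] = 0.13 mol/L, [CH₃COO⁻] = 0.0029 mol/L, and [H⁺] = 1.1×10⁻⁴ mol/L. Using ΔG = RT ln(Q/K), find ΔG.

Qc = [H⁺]·[CH₃COO⁻] / [CH₃COOH] = (1.1×10⁻⁴)·(0.0029) / (0.13) = 2.45×10⁻⁶
ΔG = RT ln(Qc/Kc) = (8.314 J mol⁻¹ K⁻¹)(308 K) × ln(2.45×10⁻⁶/1.7×10⁻⁵)
   = (2.561 kJ/mol)(-1.937) = -4.96 kJ/mol
ΔG < 0, so the forward reaction is spontaneous (proceeds forward).

ΔG = -4.96 kJ/mol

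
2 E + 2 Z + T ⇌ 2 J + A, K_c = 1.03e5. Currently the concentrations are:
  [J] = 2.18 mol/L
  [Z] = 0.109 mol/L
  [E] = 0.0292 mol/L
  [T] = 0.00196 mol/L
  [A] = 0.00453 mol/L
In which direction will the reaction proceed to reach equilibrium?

Q_c = [J]²·[A] / ([E]²·[Z]²·[T]) = (2.18)²·(0.00453) / ((0.0292)²·(0.109)²·(0.00196)) = 1.08e6
Q_c = 1.08e6 > K_c = 1.03e5, so the reverse reaction proceeds.

toward reactants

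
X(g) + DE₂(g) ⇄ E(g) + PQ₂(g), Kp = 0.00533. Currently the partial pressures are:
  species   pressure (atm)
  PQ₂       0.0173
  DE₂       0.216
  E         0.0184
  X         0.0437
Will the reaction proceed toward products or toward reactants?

Qp = P(E)·P(PQ₂) / (P(X)·P(DE₂)) = (0.0184)·(0.0173) / ((0.0437)·(0.216)) = 0.0337
Qp = 0.0337 > Kp = 0.00533, so the reverse reaction proceeds.

reverse (toward reactants)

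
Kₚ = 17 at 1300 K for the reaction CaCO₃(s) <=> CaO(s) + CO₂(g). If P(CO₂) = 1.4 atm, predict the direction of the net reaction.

toward products

(CaCO₃, CaO are pure solids — omitted from Qₚ.)
Qₚ = P(CO₂) = 1.4
Qₚ = 1.4 < Kₚ = 17, so the forward reaction proceeds.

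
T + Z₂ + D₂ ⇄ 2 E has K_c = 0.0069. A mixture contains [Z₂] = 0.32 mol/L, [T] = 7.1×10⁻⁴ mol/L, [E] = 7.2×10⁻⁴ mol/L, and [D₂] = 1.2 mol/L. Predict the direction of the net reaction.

forward (toward products)

Q_c = [E]² / ([T]·[Z₂]·[D₂]) = (7.2×10⁻⁴)² / ((7.1×10⁻⁴)·(0.32)·(1.2)) = 0.0019
Q_c = 0.0019 < K_c = 0.0069, so the forward reaction proceeds.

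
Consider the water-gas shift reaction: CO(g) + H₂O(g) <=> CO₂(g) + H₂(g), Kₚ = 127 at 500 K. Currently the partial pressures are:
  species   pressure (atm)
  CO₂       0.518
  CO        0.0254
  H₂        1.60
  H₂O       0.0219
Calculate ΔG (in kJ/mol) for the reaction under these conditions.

Qₚ = P(CO₂)·P(H₂) / (P(CO)·P(H₂O)) = (0.518)·(1.60) / ((0.0254)·(0.0219)) = 1490
ΔG = RT ln(Qₚ/Kₚ) = (8.314 J mol⁻¹ K⁻¹)(500 K) × ln(1490/127)
   = (4.157 kJ/mol)(2.462) = 10.2 kJ/mol
ΔG > 0, so the forward reaction is non-spontaneous (proceeds in reverse).

ΔG = 10.2 kJ/mol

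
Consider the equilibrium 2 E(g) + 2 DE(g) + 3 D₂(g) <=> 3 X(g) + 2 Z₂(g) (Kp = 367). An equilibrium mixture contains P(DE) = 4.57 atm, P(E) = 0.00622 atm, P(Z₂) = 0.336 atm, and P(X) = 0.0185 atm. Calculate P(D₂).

P(D₂) = 0.0134 atm

At equilibrium, Kp = P(X)³·P(Z₂)² / (P(E)²·P(DE)²·P(D₂)³) = 367.
(0.0185)³·(0.336)² / ((0.00622)²·(4.57)²·(P(D₂))³) = 367
P(D₂)³ = 2.41×10⁻⁶ ⇒ P(D₂) = 0.0134 atm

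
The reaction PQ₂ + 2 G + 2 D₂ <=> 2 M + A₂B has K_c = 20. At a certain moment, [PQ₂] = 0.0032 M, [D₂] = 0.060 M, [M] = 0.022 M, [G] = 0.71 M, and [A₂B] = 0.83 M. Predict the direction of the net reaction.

Q_c = [M]²·[A₂B] / ([PQ₂]·[G]²·[D₂]²) = (0.022)²·(0.83) / ((0.0032)·(0.71)²·(0.060)²) = 69
Q_c = 69 > K_c = 20, so the reverse reaction proceeds.

to the left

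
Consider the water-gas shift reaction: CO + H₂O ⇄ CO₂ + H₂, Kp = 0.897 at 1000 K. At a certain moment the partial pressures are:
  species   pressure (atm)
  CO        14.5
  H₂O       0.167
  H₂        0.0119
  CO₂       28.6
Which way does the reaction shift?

Qp = P(CO₂)·P(H₂) / (P(CO)·P(H₂O)) = (28.6)·(0.0119) / ((14.5)·(0.167)) = 0.141
Qp = 0.141 < Kp = 0.897, so the forward reaction proceeds.

forward (toward products)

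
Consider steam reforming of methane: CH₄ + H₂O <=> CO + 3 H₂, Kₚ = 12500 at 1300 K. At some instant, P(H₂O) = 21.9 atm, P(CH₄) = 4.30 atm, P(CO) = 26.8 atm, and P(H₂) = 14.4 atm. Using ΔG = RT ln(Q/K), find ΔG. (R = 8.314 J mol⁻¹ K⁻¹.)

Qₚ = P(CO)·P(H₂)³ / (P(CH₄)·P(H₂O)) = (26.8)·(14.4)³ / ((4.30)·(21.9)) = 850
ΔG = RT ln(Qₚ/Kₚ) = (8.314 J mol⁻¹ K⁻¹)(1300 K) × ln(850/12500)
   = (10.81 kJ/mol)(-2.688) = -29.1 kJ/mol
ΔG < 0, so the forward reaction is spontaneous (proceeds forward).

ΔG = -29.1 kJ/mol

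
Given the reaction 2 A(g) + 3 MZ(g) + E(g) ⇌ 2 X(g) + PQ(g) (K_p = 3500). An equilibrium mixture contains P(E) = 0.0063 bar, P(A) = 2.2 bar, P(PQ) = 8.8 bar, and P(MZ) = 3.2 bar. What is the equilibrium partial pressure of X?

At equilibrium, K_p = P(X)²·P(PQ) / (P(A)²·P(MZ)³·P(E)) = 3500.
(P(X))²·(8.8) / ((2.2)²·(3.2)³·(0.0063)) = 3500
P(X)² = 397 ⇒ P(X) = 20 bar

P(X) = 20 bar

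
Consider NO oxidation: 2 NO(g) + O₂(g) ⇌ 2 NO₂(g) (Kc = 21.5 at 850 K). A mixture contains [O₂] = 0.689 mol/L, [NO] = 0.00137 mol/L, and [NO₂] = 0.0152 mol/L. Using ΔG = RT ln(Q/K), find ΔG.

ΔG = 15.0 kJ/mol

Qc = [NO₂]² / ([NO]²·[O₂]) = (0.0152)² / ((0.00137)²·(0.689)) = 179
ΔG = RT ln(Qc/Kc) = (8.314 J mol⁻¹ K⁻¹)(850 K) × ln(179/21.5)
   = (7.067 kJ/mol)(2.119) = 15.0 kJ/mol
ΔG > 0, so the forward reaction is non-spontaneous (proceeds in reverse).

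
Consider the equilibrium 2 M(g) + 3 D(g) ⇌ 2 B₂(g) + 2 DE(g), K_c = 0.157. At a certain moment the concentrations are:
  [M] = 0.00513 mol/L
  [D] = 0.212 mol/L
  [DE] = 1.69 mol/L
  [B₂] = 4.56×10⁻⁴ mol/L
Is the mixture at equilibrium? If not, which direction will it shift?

no; Q > K, reaction proceeds in reverse

Q_c = [B₂]²·[DE]² / ([M]²·[D]³) = (4.56×10⁻⁴)²·(1.69)² / ((0.00513)²·(0.212)³) = 2.37
Q_c = 2.37 > K_c = 0.157: net reverse reaction.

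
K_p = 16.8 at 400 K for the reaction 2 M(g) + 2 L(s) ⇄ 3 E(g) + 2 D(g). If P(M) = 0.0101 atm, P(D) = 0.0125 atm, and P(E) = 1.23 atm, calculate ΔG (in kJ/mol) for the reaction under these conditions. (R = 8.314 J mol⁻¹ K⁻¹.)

ΔG = -5.90 kJ/mol

(L is a pure solid — omitted from Q_p.)
Q_p = P(E)³·P(D)² / P(M)² = (1.23)³·(0.0125)² / (0.0101)² = 2.85
ΔG = RT ln(Q_p/K_p) = (8.314 J mol⁻¹ K⁻¹)(400 K) × ln(2.85/16.8)
   = (3.326 kJ/mol)(-1.774) = -5.90 kJ/mol
ΔG < 0, so the forward reaction is spontaneous (proceeds forward).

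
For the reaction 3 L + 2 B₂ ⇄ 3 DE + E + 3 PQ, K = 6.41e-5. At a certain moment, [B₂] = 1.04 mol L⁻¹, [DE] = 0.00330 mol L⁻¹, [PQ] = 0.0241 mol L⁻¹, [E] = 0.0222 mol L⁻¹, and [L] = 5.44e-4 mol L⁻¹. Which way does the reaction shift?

Q = [DE]³·[E]·[PQ]³ / ([L]³·[B₂]²) = (0.00330)³·(0.0222)·(0.0241)³ / ((5.44e-4)³·(1.04)²) = 6.41e-5
Q = 6.41e-5 = K, so the system is already at equilibrium.

no net change (already at equilibrium)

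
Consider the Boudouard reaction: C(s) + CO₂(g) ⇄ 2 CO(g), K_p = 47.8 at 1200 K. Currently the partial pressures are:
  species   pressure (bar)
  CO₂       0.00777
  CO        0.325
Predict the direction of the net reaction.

to the right

(C is a pure solid — omitted from Q_p.)
Q_p = P(CO)² / P(CO₂) = (0.325)² / (0.00777) = 13.6
Q_p = 13.6 < K_p = 47.8, so the forward reaction proceeds.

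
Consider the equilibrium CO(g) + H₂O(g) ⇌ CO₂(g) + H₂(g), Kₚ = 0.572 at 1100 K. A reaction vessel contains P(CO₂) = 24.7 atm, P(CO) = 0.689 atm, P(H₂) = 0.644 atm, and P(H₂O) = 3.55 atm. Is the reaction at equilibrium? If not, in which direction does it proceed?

reverse (toward reactants)

Qₚ = P(CO₂)·P(H₂) / (P(CO)·P(H₂O)) = (24.7)·(0.644) / ((0.689)·(3.55)) = 6.50
Qₚ = 6.50 > Kₚ = 0.572, so the reverse reaction proceeds.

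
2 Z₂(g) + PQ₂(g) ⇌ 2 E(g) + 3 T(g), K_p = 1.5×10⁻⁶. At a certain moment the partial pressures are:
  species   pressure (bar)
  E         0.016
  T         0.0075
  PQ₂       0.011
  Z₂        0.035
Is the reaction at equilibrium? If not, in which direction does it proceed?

Q_p = P(E)²·P(T)³ / (P(Z₂)²·P(PQ₂)) = (0.016)²·(0.0075)³ / ((0.035)²·(0.011)) = 8.0×10⁻⁶
Q_p = 8.0×10⁻⁶ > K_p = 1.5×10⁻⁶, so the reverse reaction proceeds.

reverse (toward reactants)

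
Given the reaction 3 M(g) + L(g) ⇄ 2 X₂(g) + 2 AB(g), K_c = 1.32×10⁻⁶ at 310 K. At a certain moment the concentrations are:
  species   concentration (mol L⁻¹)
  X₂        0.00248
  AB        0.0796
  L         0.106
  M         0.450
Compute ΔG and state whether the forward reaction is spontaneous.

Q_c = [X₂]²·[AB]² / ([M]³·[L]) = (0.00248)²·(0.0796)² / ((0.450)³·(0.106)) = 4.03×10⁻⁶
ΔG = RT ln(Q_c/K_c) = (8.314 J mol⁻¹ K⁻¹)(310 K) × ln(4.03×10⁻⁶/1.32×10⁻⁶)
   = (2.577 kJ/mol)(1.116) = 2.88 kJ/mol
ΔG > 0, so the forward reaction is non-spontaneous (proceeds in reverse).

ΔG = 2.88 kJ/mol; the forward reaction is non-spontaneous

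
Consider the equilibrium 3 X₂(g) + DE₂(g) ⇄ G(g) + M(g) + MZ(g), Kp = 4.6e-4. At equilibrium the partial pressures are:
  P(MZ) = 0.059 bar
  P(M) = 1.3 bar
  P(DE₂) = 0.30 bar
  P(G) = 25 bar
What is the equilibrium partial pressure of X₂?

At equilibrium, Kp = P(G)·P(M)·P(MZ) / (P(X₂)³·P(DE₂)) = 4.6e-4.
(25)·(1.3)·(0.059) / ((P(X₂))³·(0.30)) = 4.6e-4
P(X₂)³ = 13900 ⇒ P(X₂) = 24 bar

P(X₂) = 24 bar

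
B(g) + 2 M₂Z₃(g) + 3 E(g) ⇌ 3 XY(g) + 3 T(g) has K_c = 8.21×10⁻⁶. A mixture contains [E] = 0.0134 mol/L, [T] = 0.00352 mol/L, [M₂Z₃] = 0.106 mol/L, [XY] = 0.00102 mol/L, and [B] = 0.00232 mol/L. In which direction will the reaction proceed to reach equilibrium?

in the forward direction

Q_c = [XY]³·[T]³ / ([B]·[M₂Z₃]²·[E]³) = (0.00102)³·(0.00352)³ / ((0.00232)·(0.106)²·(0.0134)³) = 7.38×10⁻⁷
Q_c = 7.38×10⁻⁷ < K_c = 8.21×10⁻⁶, so the forward reaction proceeds.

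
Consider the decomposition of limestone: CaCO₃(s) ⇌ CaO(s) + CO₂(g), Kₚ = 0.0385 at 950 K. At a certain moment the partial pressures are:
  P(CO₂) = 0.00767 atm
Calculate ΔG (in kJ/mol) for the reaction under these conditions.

(CaCO₃, CaO are pure solids — omitted from Qₚ.)
Qₚ = P(CO₂) = 0.00767
ΔG = RT ln(Qₚ/Kₚ) = (8.314 J mol⁻¹ K⁻¹)(950 K) × ln(0.00767/0.0385)
   = (7.898 kJ/mol)(-1.613) = -12.7 kJ/mol
ΔG < 0, so the forward reaction is spontaneous (proceeds forward).

ΔG = -12.7 kJ/mol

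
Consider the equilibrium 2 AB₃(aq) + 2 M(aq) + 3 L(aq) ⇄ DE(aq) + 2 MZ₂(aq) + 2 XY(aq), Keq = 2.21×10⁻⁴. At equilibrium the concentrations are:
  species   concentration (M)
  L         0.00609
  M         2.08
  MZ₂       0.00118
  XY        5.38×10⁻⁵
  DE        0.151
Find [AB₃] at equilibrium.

[AB₃] = 0.00168 M

At equilibrium, Keq = [DE]·[MZ₂]²·[XY]² / ([AB₃]²·[M]²·[L]³) = 2.21×10⁻⁴.
(0.151)·(0.00118)²·(5.38×10⁻⁵)² / (([AB₃])²·(2.08)²·(0.00609)³) = 2.21×10⁻⁴
[AB₃]² = 2.82×10⁻⁶ ⇒ [AB₃] = 0.00168 M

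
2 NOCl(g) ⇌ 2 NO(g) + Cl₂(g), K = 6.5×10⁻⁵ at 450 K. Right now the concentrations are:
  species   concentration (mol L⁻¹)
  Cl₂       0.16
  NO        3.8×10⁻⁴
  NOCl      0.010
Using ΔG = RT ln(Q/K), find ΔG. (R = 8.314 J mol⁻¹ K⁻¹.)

Q = [NO]²·[Cl₂] / [NOCl]² = (3.8×10⁻⁴)²·(0.16) / (0.010)² = 2.31×10⁻⁴
ΔG = RT ln(Q/K) = (8.314 J mol⁻¹ K⁻¹)(450 K) × ln(2.31×10⁻⁴/6.5×10⁻⁵)
   = (3.741 kJ/mol)(1.268) = 4.74 kJ/mol
ΔG > 0, so the forward reaction is non-spontaneous (proceeds in reverse).

ΔG = 4.74 kJ/mol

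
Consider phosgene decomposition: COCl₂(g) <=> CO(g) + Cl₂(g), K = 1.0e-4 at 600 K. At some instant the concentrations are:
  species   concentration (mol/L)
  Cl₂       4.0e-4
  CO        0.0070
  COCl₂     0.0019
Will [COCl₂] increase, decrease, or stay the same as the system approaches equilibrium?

increase

Q = [CO]·[Cl₂] / [COCl₂] = (0.0070)·(4.0e-4) / (0.0019) = 0.0015
Q = 0.0015 > K = 1.0e-4: net reverse reaction.
COCl₂ is a reactant, so it increases.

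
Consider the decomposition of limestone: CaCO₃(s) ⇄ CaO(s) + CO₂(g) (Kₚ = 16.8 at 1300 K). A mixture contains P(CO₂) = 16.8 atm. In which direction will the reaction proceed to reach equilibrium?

(CaCO₃, CaO are pure solids — omitted from Qₚ.)
Qₚ = P(CO₂) = 16.8
Qₚ = 16.8 = Kₚ, so the system is already at equilibrium.

no net change (already at equilibrium)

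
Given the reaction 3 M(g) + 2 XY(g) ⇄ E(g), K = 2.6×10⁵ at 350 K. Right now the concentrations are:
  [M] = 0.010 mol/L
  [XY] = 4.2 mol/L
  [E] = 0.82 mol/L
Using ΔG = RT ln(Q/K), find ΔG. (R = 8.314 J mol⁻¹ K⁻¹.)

Q = [E] / ([M]³·[XY]²) = (0.82) / ((0.010)³·(4.2)²) = 46500
ΔG = RT ln(Q/K) = (8.314 J mol⁻¹ K⁻¹)(350 K) × ln(46500/2.6×10⁵)
   = (2.910 kJ/mol)(-1.721) = -5.01 kJ/mol
ΔG < 0, so the forward reaction is spontaneous (proceeds forward).

ΔG = -5.01 kJ/mol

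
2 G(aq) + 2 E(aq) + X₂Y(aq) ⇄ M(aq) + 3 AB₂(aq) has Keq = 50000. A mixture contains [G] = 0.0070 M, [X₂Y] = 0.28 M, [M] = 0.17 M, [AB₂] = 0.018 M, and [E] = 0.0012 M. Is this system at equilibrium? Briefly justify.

Q = [M]·[AB₂]³ / ([G]²·[E]²·[X₂Y]) = (0.17)·(0.018)³ / ((0.0070)²·(0.0012)²·(0.28)) = 50000
Q = 50000 = Keq; the system is at equilibrium.

yes, at equilibrium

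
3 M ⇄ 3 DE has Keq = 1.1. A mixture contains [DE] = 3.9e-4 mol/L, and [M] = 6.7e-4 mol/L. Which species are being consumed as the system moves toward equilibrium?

Q = [DE]³ / [M]³ = (3.9e-4)³ / (6.7e-4)³ = 0.20
Q = 0.20 < Keq = 1.1: net forward reaction.

M (reactants)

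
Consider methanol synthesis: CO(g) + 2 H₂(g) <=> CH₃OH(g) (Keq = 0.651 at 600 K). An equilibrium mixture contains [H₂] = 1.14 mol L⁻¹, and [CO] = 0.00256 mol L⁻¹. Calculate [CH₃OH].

At equilibrium, Keq = [CH₃OH] / ([CO]·[H₂]²) = 0.651.
([CH₃OH]) / ((0.00256)·(1.14)²) = 0.651
[CH₃OH] = 0.00217 mol L⁻¹

[CH₃OH] = 0.00217 mol L⁻¹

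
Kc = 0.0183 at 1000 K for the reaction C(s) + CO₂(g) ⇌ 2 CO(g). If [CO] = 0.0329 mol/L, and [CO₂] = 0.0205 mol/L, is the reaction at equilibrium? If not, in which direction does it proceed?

(C is a pure solid — omitted from Qc.)
Qc = [CO]² / [CO₂] = (0.0329)² / (0.0205) = 0.0528
Qc = 0.0528 > Kc = 0.0183, so the reverse reaction proceeds.

to the left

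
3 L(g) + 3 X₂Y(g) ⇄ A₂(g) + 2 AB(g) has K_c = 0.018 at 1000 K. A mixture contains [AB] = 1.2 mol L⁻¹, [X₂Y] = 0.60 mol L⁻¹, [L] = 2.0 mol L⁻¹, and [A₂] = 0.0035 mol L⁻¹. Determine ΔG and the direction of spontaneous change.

Q_c = [A₂]·[AB]² / ([L]³·[X₂Y]³) = (0.0035)·(1.2)² / ((2.0)³·(0.60)³) = 0.00292
ΔG = RT ln(Q_c/K_c) = (8.314 J mol⁻¹ K⁻¹)(1000 K) × ln(0.00292/0.018)
   = (8.314 kJ/mol)(-1.819) = -15.1 kJ/mol
ΔG < 0, so the forward reaction is spontaneous (proceeds forward).

ΔG = -15.1 kJ/mol; the forward reaction is spontaneous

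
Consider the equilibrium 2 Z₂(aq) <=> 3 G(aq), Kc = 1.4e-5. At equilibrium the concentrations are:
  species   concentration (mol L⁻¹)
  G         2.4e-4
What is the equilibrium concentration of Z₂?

[Z₂] = 9.9e-4 mol L⁻¹

At equilibrium, Kc = [G]³ / [Z₂]² = 1.4e-5.
(2.4e-4)³ / ([Z₂])² = 1.4e-5
[Z₂]² = 9.87e-7 ⇒ [Z₂] = 9.9e-4 mol L⁻¹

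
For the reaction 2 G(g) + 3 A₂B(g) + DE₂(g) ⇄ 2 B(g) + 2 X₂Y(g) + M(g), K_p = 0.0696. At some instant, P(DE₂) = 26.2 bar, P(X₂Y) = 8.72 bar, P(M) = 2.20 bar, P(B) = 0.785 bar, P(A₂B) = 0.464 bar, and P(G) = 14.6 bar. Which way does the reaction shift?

Q_p = P(B)²·P(X₂Y)²·P(M) / (P(G)²·P(A₂B)³·P(DE₂)) = (0.785)²·(8.72)²·(2.20) / ((14.6)²·(0.464)³·(26.2)) = 0.185
Q_p = 0.185 > K_p = 0.0696, so the reverse reaction proceeds.

in the reverse direction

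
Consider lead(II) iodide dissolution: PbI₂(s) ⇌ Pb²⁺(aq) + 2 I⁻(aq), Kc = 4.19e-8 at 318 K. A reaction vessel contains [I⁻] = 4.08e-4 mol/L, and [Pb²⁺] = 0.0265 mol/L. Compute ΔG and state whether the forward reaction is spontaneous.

(PbI₂ is a pure solid — omitted from Qc.)
Qc = [Pb²⁺]·[I⁻]² = (0.0265)·(4.08e-4)² = 4.41e-9
ΔG = RT ln(Qc/Kc) = (8.314 J mol⁻¹ K⁻¹)(318 K) × ln(4.41e-9/4.19e-8)
   = (2.644 kJ/mol)(-2.251) = -5.95 kJ/mol
ΔG < 0, so the forward reaction is spontaneous (proceeds forward).

ΔG = -5.95 kJ/mol; the forward reaction is spontaneous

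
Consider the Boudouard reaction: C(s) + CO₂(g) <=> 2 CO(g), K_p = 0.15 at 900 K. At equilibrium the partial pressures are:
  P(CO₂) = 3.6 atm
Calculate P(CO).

P(CO) = 0.73 atm

(C is a pure solid — omitted from K_p.)
At equilibrium, K_p = P(CO)² / P(CO₂) = 0.15.
(P(CO))² / (3.6) = 0.15
P(CO)² = 0.540 ⇒ P(CO) = 0.73 atm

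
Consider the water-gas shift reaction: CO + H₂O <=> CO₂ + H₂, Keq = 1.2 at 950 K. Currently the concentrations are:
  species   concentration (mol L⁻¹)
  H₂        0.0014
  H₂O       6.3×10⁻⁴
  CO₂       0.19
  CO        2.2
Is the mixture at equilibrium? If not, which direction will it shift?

no; Q < K, reaction proceeds forward

Q = [CO₂]·[H₂] / ([CO]·[H₂O]) = (0.19)·(0.0014) / ((2.2)·(6.3×10⁻⁴)) = 0.19
Q = 0.19 < Keq = 1.2: net forward reaction.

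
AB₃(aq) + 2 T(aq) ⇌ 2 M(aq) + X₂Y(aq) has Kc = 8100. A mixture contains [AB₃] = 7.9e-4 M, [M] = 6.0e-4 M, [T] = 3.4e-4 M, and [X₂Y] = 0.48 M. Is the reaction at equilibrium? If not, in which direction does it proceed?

Qc = [M]²·[X₂Y] / ([AB₃]·[T]²) = (6.0e-4)²·(0.48) / ((7.9e-4)·(3.4e-4)²) = 1900
Qc = 1900 < Kc = 8100, so the forward reaction proceeds.

toward products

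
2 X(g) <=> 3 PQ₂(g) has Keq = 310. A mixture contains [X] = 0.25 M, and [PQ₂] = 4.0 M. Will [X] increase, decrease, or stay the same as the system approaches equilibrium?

Q = [PQ₂]³ / [X]² = (4.0)³ / (0.25)² = 1000
Q = 1000 > Keq = 310: net reverse reaction.
X is a reactant, so it increases.

increase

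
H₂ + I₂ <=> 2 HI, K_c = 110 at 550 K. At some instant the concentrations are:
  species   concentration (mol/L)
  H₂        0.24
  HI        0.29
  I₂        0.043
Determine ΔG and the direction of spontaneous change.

ΔG = -11.9 kJ/mol; the forward reaction is spontaneous

Q_c = [HI]² / ([H₂]·[I₂]) = (0.29)² / ((0.24)·(0.043)) = 8.15
ΔG = RT ln(Q_c/K_c) = (8.314 J mol⁻¹ K⁻¹)(550 K) × ln(8.15/110)
   = (4.573 kJ/mol)(-2.602) = -11.9 kJ/mol
ΔG < 0, so the forward reaction is spontaneous (proceeds forward).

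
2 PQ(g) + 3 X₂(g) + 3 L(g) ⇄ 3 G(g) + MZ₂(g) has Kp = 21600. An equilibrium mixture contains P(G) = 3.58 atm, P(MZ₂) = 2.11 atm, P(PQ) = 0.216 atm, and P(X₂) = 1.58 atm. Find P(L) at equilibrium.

At equilibrium, Kp = P(G)³·P(MZ₂) / (P(PQ)²·P(X₂)³·P(L)³) = 21600.
(3.58)³·(2.11) / ((0.216)²·(1.58)³·(P(L))³) = 21600
P(L)³ = 0.0244 ⇒ P(L) = 0.290 atm

P(L) = 0.290 atm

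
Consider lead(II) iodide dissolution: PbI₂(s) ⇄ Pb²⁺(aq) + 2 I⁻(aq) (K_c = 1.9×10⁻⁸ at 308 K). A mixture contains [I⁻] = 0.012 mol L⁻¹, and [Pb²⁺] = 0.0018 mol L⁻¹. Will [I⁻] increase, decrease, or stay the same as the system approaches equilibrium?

(PbI₂ is a pure solid — omitted from Q_c.)
Q_c = [Pb²⁺]·[I⁻]² = (0.0018)·(0.012)² = 2.6×10⁻⁷
Q_c = 2.6×10⁻⁷ > K_c = 1.9×10⁻⁸: net reverse reaction.
I⁻ is a product, so it decreases.

decrease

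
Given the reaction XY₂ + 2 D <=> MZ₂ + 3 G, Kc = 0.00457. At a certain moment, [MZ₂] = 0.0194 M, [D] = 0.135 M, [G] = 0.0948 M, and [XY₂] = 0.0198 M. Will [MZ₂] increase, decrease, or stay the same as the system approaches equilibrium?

decrease

Qc = [MZ₂]·[G]³ / ([XY₂]·[D]²) = (0.0194)·(0.0948)³ / ((0.0198)·(0.135)²) = 0.0458
Qc = 0.0458 > Kc = 0.00457: net reverse reaction.
MZ₂ is a product, so it decreases.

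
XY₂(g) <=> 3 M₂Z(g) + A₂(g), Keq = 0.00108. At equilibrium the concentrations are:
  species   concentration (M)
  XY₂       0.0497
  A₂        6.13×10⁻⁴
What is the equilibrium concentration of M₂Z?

At equilibrium, Keq = [M₂Z]³·[A₂] / [XY₂] = 0.00108.
([M₂Z])³·(6.13×10⁻⁴) / (0.0497) = 0.00108
[M₂Z]³ = 0.0876 ⇒ [M₂Z] = 0.444 M

[M₂Z] = 0.444 M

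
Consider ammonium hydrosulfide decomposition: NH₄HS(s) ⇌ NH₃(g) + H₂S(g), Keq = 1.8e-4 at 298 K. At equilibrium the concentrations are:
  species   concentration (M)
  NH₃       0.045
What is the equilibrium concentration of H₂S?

[H₂S] = 0.0040 M

(NH₄HS is a pure solid — omitted from Keq.)
At equilibrium, Keq = [NH₃]·[H₂S] = 1.8e-4.
(0.045)·([H₂S]) = 1.8e-4
[H₂S] = 0.00400 = 0.0040 M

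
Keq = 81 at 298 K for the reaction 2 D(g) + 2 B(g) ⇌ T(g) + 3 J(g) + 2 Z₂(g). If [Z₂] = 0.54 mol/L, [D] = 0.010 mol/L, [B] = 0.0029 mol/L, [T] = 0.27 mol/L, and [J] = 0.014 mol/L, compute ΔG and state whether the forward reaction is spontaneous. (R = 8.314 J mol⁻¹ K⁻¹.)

ΔG = 2.86 kJ/mol; the forward reaction is non-spontaneous

Q = [T]·[J]³·[Z₂]² / ([D]²·[B]²) = (0.27)·(0.014)³·(0.54)² / ((0.010)²·(0.0029)²) = 257
ΔG = RT ln(Q/Keq) = (8.314 J mol⁻¹ K⁻¹)(298 K) × ln(257/81)
   = (2.478 kJ/mol)(1.155) = 2.86 kJ/mol
ΔG > 0, so the forward reaction is non-spontaneous (proceeds in reverse).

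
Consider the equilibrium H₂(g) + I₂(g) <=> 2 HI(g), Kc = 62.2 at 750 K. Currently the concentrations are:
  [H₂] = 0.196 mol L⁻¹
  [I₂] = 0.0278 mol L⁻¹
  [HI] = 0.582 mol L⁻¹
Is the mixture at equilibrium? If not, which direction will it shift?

Qc = [HI]² / ([H₂]·[I₂]) = (0.582)² / ((0.196)·(0.0278)) = 62.2
Qc = 62.2 = Kc; the system is at equilibrium.

yes, at equilibrium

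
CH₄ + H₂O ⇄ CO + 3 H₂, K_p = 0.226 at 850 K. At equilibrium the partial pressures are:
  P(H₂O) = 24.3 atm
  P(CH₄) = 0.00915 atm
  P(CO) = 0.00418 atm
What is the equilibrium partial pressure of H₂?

P(H₂) = 2.29 atm

At equilibrium, K_p = P(CO)·P(H₂)³ / (P(CH₄)·P(H₂O)) = 0.226.
(0.00418)·(P(H₂))³ / ((0.00915)·(24.3)) = 0.226
P(H₂)³ = 12.0 ⇒ P(H₂) = 2.29 atm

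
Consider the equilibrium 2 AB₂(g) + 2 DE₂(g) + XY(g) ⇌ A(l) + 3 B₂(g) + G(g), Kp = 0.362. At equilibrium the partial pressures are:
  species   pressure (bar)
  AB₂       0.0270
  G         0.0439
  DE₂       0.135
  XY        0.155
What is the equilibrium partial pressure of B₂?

P(B₂) = 0.0257 bar

(A is a pure liquid — omitted from Kp.)
At equilibrium, Kp = P(B₂)³·P(G) / (P(AB₂)²·P(DE₂)²·P(XY)) = 0.362.
(P(B₂))³·(0.0439) / ((0.0270)²·(0.135)²·(0.155)) = 0.362
P(B₂)³ = 1.70e-5 ⇒ P(B₂) = 0.0257 bar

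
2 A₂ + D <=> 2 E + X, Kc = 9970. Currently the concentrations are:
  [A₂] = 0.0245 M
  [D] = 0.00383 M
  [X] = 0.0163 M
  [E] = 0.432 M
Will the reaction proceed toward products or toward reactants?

forward (toward products)

Qc = [E]²·[X] / ([A₂]²·[D]) = (0.432)²·(0.0163) / ((0.0245)²·(0.00383)) = 1320
Qc = 1320 < Kc = 9970, so the forward reaction proceeds.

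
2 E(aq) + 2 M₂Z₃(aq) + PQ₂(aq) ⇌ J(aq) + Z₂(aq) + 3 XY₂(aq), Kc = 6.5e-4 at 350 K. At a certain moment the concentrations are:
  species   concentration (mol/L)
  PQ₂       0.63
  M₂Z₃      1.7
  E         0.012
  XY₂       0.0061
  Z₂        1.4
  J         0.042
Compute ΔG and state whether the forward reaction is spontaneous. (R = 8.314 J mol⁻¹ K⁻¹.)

Qc = [J]·[Z₂]·[XY₂]³ / ([E]²·[M₂Z₃]²·[PQ₂]) = (0.042)·(1.4)·(0.0061)³ / ((0.012)²·(1.7)²·(0.63)) = 5.09e-5
ΔG = RT ln(Qc/Kc) = (8.314 J mol⁻¹ K⁻¹)(350 K) × ln(5.09e-5/6.5e-4)
   = (2.910 kJ/mol)(-2.547) = -7.41 kJ/mol
ΔG < 0, so the forward reaction is spontaneous (proceeds forward).

ΔG = -7.41 kJ/mol; the forward reaction is spontaneous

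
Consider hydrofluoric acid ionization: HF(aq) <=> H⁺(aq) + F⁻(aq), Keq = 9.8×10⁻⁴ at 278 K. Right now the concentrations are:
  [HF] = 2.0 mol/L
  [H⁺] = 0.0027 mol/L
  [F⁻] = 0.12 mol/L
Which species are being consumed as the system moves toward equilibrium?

HF (reactants)

Q = [H⁺]·[F⁻] / [HF] = (0.0027)·(0.12) / (2.0) = 1.6×10⁻⁴
Q = 1.6×10⁻⁴ < Keq = 9.8×10⁻⁴: net forward reaction.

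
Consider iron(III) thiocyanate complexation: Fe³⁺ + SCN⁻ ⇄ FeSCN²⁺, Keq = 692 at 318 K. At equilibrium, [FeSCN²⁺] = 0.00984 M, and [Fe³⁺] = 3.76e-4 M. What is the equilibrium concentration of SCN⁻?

[SCN⁻] = 0.0378 M

At equilibrium, Keq = [FeSCN²⁺] / ([Fe³⁺]·[SCN⁻]) = 692.
(0.00984) / ((3.76e-4)·([SCN⁻])) = 692
[SCN⁻] = 0.0378 M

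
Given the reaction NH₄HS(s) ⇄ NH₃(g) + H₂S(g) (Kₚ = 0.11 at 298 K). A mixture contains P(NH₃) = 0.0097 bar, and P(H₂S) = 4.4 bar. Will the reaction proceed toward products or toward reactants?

(NH₄HS is a pure solid — omitted from Qₚ.)
Qₚ = P(NH₃)·P(H₂S) = (0.0097)·(4.4) = 0.043
Qₚ = 0.043 < Kₚ = 0.11, so the forward reaction proceeds.

to the right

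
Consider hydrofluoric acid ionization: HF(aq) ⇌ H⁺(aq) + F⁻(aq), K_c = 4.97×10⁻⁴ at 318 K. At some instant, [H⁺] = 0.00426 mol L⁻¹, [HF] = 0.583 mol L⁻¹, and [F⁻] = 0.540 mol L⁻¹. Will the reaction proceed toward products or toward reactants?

Q_c = [H⁺]·[F⁻] / [HF] = (0.00426)·(0.540) / (0.583) = 0.00395
Q_c = 0.00395 > K_c = 4.97×10⁻⁴, so the reverse reaction proceeds.

toward reactants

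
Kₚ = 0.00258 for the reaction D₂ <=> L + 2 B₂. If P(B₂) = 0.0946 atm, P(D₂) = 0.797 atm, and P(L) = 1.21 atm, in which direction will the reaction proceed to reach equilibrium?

reverse (toward reactants)

Qₚ = P(L)·P(B₂)² / P(D₂) = (1.21)·(0.0946)² / (0.797) = 0.0136
Qₚ = 0.0136 > Kₚ = 0.00258, so the reverse reaction proceeds.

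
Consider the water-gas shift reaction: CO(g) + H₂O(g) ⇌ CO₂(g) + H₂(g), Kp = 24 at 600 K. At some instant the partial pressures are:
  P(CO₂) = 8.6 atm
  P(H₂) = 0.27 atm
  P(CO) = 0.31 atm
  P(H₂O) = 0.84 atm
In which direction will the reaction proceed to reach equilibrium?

to the right

Qp = P(CO₂)·P(H₂) / (P(CO)·P(H₂O)) = (8.6)·(0.27) / ((0.31)·(0.84)) = 8.9
Qp = 8.9 < Kp = 24, so the forward reaction proceeds.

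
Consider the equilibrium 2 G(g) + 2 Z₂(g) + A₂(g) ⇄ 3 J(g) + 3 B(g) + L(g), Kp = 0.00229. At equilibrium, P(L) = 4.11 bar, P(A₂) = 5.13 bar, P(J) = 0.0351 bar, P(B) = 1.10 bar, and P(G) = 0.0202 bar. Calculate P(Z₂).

At equilibrium, Kp = P(J)³·P(B)³·P(L) / (P(G)²·P(Z₂)²·P(A₂)) = 0.00229.
(0.0351)³·(1.10)³·(4.11) / ((0.0202)²·(P(Z₂))²·(5.13)) = 0.00229
P(Z₂)² = 49.3 ⇒ P(Z₂) = 7.02 bar

P(Z₂) = 7.02 bar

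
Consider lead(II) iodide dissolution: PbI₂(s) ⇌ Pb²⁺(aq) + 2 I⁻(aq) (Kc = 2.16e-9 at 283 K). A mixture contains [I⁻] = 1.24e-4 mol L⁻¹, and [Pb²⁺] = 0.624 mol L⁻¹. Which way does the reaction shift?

(PbI₂ is a pure solid — omitted from Qc.)
Qc = [Pb²⁺]·[I⁻]² = (0.624)·(1.24e-4)² = 9.59e-9
Qc = 9.59e-9 > Kc = 2.16e-9, so the reverse reaction proceeds.

to the left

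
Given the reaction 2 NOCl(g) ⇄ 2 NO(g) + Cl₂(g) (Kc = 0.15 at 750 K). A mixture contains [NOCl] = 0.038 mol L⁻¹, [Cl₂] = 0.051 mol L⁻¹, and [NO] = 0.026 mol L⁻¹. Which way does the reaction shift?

Qc = [NO]²·[Cl₂] / [NOCl]² = (0.026)²·(0.051) / (0.038)² = 0.024
Qc = 0.024 < Kc = 0.15, so the forward reaction proceeds.

in the forward direction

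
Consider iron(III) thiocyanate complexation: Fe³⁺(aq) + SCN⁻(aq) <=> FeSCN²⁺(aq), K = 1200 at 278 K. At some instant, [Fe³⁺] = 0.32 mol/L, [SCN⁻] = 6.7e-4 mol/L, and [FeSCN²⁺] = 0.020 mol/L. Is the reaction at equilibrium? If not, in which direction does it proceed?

to the right

Q = [FeSCN²⁺] / ([Fe³⁺]·[SCN⁻]) = (0.020) / ((0.32)·(6.7e-4)) = 93
Q = 93 < K = 1200, so the forward reaction proceeds.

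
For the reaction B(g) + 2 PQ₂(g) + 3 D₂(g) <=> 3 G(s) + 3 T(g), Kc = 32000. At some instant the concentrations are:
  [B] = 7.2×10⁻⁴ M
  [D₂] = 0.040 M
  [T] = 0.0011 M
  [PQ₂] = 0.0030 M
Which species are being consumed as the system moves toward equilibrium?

B, PQ₂, D₂ (reactants)

(G is a pure solid — omitted from Qc.)
Qc = [T]³ / ([B]·[PQ₂]²·[D₂]³) = (0.0011)³ / ((7.2×10⁻⁴)·(0.0030)²·(0.040)³) = 3200
Qc = 3200 < Kc = 32000: net forward reaction.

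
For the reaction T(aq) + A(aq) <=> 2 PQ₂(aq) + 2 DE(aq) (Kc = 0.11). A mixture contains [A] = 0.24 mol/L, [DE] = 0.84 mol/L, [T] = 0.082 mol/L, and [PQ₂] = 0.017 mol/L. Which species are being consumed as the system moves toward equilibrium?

T, A (reactants)

Qc = [PQ₂]²·[DE]² / ([T]·[A]) = (0.017)²·(0.84)² / ((0.082)·(0.24)) = 0.010
Qc = 0.010 < Kc = 0.11: net forward reaction.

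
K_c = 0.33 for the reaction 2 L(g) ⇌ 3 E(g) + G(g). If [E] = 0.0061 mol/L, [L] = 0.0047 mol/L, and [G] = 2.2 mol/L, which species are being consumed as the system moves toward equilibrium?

Q_c = [E]³·[G] / [L]² = (0.0061)³·(2.2) / (0.0047)² = 0.023
Q_c = 0.023 < K_c = 0.33: net forward reaction.

L (reactants)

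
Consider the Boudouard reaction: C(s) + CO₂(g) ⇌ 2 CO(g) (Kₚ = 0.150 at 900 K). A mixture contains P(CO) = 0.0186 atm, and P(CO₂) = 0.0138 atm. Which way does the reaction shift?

toward products

(C is a pure solid — omitted from Qₚ.)
Qₚ = P(CO)² / P(CO₂) = (0.0186)² / (0.0138) = 0.0251
Qₚ = 0.0251 < Kₚ = 0.150, so the forward reaction proceeds.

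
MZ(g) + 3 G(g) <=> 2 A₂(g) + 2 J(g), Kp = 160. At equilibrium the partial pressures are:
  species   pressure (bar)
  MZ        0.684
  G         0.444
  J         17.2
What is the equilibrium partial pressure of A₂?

P(A₂) = 0.180 bar

At equilibrium, Kp = P(A₂)²·P(J)² / (P(MZ)·P(G)³) = 160.
(P(A₂))²·(17.2)² / ((0.684)·(0.444)³) = 160
P(A₂)² = 0.0324 ⇒ P(A₂) = 0.180 bar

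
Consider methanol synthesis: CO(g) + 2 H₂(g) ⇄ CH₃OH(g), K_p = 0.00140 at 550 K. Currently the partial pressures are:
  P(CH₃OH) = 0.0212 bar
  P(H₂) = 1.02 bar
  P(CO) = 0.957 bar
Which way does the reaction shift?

Q_p = P(CH₃OH) / (P(CO)·P(H₂)²) = (0.0212) / ((0.957)·(1.02)²) = 0.0213
Q_p = 0.0213 > K_p = 0.00140, so the reverse reaction proceeds.

in the reverse direction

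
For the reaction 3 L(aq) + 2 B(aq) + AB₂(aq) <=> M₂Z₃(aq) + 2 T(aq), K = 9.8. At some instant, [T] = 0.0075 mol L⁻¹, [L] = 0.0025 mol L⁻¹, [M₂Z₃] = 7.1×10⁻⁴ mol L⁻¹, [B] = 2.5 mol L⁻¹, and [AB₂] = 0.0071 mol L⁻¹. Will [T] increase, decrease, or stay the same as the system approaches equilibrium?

decrease

Q = [M₂Z₃]·[T]² / ([L]³·[B]²·[AB₂]) = (7.1×10⁻⁴)·(0.0075)² / ((0.0025)³·(2.5)²·(0.0071)) = 58
Q = 58 > K = 9.8: net reverse reaction.
T is a product, so it decreases.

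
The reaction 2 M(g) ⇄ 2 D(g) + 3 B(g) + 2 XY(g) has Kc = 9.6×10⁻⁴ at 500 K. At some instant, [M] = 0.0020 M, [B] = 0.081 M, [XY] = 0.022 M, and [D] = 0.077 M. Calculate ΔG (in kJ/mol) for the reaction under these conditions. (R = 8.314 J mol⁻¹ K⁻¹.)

ΔG = -3.84 kJ/mol

Qc = [D]²·[B]³·[XY]² / [M]² = (0.077)²·(0.081)³·(0.022)² / (0.0020)² = 3.81×10⁻⁴
ΔG = RT ln(Qc/Kc) = (8.314 J mol⁻¹ K⁻¹)(500 K) × ln(3.81×10⁻⁴/9.6×10⁻⁴)
   = (4.157 kJ/mol)(-0.9241) = -3.84 kJ/mol
ΔG < 0, so the forward reaction is spontaneous (proceeds forward).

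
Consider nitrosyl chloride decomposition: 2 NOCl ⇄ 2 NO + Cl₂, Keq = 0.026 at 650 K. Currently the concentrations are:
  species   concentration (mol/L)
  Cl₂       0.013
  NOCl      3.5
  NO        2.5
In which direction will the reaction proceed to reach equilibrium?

forward (toward products)

Q = [NO]²·[Cl₂] / [NOCl]² = (2.5)²·(0.013) / (3.5)² = 0.0066
Q = 0.0066 < Keq = 0.026, so the forward reaction proceeds.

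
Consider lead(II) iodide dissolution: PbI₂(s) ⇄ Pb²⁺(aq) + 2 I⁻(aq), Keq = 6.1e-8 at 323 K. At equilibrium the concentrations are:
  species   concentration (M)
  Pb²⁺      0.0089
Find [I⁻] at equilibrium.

[I⁻] = 0.0026 M

(PbI₂ is a pure solid — omitted from Keq.)
At equilibrium, Keq = [Pb²⁺]·[I⁻]² = 6.1e-8.
(0.0089)·([I⁻])² = 6.1e-8
[I⁻]² = 6.85e-6 ⇒ [I⁻] = 0.0026 M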